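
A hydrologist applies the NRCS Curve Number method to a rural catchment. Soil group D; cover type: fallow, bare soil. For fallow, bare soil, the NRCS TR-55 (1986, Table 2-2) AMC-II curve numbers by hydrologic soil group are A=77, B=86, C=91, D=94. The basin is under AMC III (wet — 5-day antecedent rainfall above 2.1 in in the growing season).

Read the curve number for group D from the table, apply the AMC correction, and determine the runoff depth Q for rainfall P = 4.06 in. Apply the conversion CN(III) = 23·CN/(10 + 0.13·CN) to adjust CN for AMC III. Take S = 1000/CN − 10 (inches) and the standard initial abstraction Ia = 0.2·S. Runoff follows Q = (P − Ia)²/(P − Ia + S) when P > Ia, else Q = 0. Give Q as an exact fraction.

NRCS table: fallow, bare soil, soil group D → CN(II) = 94
CN(III) from CN(II)=94: (23·94)/(10 + 0.13·94) = 108100/1111 ≈ 97.300
Retention S: 1000/CN − 10 with CN=97.300 → S = 300/1081 ≈ 0.278 in
Ia = 0.2S: 0.2·0.278 = 0.056 in (exactly 60/1081)
P − Ia = 4.060 − 0.056 = 216443/54050 ≈ 4.004 in (> 0, runoff occurs)
Q: (216443/54050)² ÷ (231443/54050) = 46847572249/12509494150 in (≈ 3.745 in)

Q = 46847572249/12509494150 in ≈ 3.745 in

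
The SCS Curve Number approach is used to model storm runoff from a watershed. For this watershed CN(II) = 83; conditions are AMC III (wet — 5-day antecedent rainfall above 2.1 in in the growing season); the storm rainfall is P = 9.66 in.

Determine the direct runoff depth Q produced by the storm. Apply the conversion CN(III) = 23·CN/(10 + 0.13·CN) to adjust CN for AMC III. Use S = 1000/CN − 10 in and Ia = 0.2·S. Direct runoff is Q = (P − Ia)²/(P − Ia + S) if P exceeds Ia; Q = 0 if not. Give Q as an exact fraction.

Q = 819110072209/94499986150 in ≈ 8.668 in

Adjust CN=83 to AMC III: 23·83/(10 + 0.13·83) → 1909 ÷ (2079/100) = 190900/2079 ≈ 91.823
Max retention: S = 1000/(190900/2079) − 10 = 1700/1909 in (≈ 0.891 in)
Ia = 0.2S: 0.2·0.891 = 0.178 in (exactly 340/1909)
P − Ia = 9.660 − 0.178 = 905047/95450 ≈ 9.482 in (> 0, runoff occurs)
Q = (905047/95450)²/((905047/95450) + 1700/1909) = (819110072209/9110702500)/(990047/95450) = 819110072209/94499986150 in ≈ 8.668 in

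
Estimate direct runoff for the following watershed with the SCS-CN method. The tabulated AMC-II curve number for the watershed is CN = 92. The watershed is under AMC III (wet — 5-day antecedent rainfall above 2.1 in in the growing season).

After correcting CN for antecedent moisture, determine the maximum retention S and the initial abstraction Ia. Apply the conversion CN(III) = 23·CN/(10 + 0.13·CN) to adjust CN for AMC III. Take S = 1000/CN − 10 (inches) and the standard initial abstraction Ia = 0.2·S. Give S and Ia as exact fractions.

CN(III) from CN(II)=92: (23·92)/(10 + 0.13·92) = 52900/549 ≈ 96.357
Retention S: 1000/CN − 10 with CN=96.357 → S = 200/529 ≈ 0.378 in
Ia = 0.2·(200/529) = 40/529 in ≈ 0.076 in

S = 200/529 in ≈ 0.378 in; Ia = 40/529 in ≈ 0.076 in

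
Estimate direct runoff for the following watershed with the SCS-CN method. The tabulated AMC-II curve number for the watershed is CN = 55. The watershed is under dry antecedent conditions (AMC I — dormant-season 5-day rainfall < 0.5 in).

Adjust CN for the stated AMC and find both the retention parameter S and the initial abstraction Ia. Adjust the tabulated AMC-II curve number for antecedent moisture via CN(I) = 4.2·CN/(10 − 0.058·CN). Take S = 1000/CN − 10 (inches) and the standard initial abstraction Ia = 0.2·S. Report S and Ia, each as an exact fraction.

Adjust CN=55 to AMC I: 4.2·55/(10 − 0.058·55) → 231 ÷ (681/100) = 7700/227 ≈ 33.921
S = 1000/(7700/227) − 10 = 1500/77 in ≈ 19.481 in
Ia = 0.2·(1500/77) = 300/77 in ≈ 3.896 in

S = 1500/77 in ≈ 19.481 in; Ia = 300/77 in ≈ 3.896 in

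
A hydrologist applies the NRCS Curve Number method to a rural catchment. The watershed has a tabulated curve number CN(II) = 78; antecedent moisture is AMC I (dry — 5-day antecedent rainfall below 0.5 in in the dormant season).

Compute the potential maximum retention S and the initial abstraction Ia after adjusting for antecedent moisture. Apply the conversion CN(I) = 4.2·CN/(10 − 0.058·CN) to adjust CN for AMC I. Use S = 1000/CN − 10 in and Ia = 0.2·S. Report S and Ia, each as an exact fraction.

S = 5500/819 in ≈ 6.716 in; Ia = 1100/819 in ≈ 1.343 in

CN(I) from CN(II)=78: (4.2·78)/(10 − 0.058·78) = 81900/1369 ≈ 59.825
S = 1000/(81900/1369) − 10 = 5500/819 in ≈ 6.716 in
Initial abstraction Ia = S/5 = (5500/819)/5 = 1100/819 ≈ 1.343 in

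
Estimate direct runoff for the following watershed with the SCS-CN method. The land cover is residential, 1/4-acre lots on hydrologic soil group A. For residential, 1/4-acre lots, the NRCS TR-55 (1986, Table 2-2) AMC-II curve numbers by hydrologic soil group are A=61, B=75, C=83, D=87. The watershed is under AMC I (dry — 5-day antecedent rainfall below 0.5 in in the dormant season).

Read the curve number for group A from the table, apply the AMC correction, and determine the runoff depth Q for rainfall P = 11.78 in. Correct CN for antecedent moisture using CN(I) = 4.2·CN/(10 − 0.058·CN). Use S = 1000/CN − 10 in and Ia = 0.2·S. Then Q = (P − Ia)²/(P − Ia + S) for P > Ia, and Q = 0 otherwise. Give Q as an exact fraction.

NRCS table: residential, 1/4-acre lots, soil group A → CN(II) = 61
Dry (AMC I): CN(I) = 4.2·61/(10 − 0.058·61) = (1281/5)/(3231/500) = 42700/1077 ≈ 39.647
S = 1000/(42700/1077) − 10 = 6500/427 in ≈ 15.222 in
Ia = 0.2·(6500/427) = 1300/427 in ≈ 3.044 in
Since P=11.780 > Ia=3.044: effective rainfall P−Ia = 186503/21350 in
Q: (186503/21350)² ÷ (511503/21350) = 34783369009/10920589050 in (≈ 3.185 in)

Q = 34783369009/10920589050 in ≈ 3.185 in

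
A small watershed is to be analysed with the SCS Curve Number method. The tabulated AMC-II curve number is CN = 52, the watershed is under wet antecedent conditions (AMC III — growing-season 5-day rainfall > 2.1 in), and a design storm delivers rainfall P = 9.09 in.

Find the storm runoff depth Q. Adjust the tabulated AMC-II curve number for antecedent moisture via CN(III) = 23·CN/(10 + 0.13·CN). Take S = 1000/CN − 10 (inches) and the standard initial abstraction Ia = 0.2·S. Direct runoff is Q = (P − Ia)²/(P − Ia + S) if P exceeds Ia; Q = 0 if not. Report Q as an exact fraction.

Adjust CN=52 to AMC III: 23·52/(10 + 0.13·52) → 1196 ÷ (419/25) = 29900/419 ≈ 71.360
S = 1000/(29900/419) − 10 = 1200/299 in ≈ 4.013 in
Initial abstraction Ia = S/5 = (1200/299)/5 = 240/299 ≈ 0.803 in
Since P=9.090 > Ia=0.803: effective rainfall P−Ia = 247791/29900 in
Runoff Q = (P−Ia)²/(P−Ia+S) = (8.287)²/(8.287+4.013) = 20466793227/3665650300 ≈ 5.583 in

Q = 20466793227/3665650300 in ≈ 5.583 in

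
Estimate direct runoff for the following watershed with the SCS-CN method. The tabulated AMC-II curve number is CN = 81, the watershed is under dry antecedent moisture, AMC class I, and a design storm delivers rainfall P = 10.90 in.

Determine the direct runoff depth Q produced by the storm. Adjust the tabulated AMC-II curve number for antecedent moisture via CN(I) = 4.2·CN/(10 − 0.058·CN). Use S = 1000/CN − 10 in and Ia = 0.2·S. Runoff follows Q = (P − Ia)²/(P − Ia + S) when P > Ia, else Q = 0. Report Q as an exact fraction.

Q = 27691955281/4446567090 in ≈ 6.228 in

Adjust CN=81 to AMC I: 4.2·81/(10 − 0.058·81) → (1701/5) ÷ (2651/500) = 170100/2651 ≈ 64.164
Retention S: 1000/CN − 10 with CN=64.164 → S = 9500/1701 ≈ 5.585 in
Ia = 0.2·(9500/1701) = 1900/1701 in ≈ 1.117 in
Excess rainfall: 10.900 − 1.117 = 9.783 in; P > Ia so Q > 0
Q = (166409/17010)²/((166409/17010) + 9500/1701) = (27691955281/289340100)/(261409/17010) = 27691955281/4446567090 in ≈ 6.228 in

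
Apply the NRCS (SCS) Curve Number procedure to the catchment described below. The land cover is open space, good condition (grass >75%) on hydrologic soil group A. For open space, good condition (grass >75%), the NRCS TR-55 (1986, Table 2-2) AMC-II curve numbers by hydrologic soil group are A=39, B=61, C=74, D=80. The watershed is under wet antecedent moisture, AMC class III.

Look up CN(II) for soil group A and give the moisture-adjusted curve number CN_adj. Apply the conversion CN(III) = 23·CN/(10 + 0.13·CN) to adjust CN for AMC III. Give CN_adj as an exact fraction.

NRCS table: open space, good condition (grass >75%), soil group A → CN(II) = 39
Adjust CN=39 to AMC III: 23·39/(10 + 0.13·39) → 897 ÷ (1507/100) = 89700/1507 ≈ 59.522

CN_adj = 89700/1507 ≈ 59.522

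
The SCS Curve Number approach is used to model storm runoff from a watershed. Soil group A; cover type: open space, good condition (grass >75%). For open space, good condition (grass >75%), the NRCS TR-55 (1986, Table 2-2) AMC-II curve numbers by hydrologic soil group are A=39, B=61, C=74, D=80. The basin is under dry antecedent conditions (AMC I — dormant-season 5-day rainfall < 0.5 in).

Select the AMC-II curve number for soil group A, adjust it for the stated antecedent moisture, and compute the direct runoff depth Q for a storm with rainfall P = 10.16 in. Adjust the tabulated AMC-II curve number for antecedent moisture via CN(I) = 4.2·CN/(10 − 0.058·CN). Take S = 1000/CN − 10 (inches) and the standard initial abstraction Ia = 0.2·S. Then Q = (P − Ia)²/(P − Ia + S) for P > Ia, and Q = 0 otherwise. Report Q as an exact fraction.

Q = 1541568338/8374541175 in ≈ 0.184 in

NRCS table: open space, good condition (grass >75%), soil group A → CN(II) = 39
Adjust CN=39 to AMC I: 4.2·39/(10 − 0.058·39) → (819/5) ÷ (3869/500) = 81900/3869 ≈ 21.168
Retention S: 1000/CN − 10 with CN=21.168 → S = 30500/819 ≈ 37.241 in
Ia = 0.2S: 0.2·37.241 = 7.448 in (exactly 6100/819)
Since P=10.160 > Ia=7.448: effective rainfall P−Ia = 55526/20475 in
Runoff Q = (P−Ia)²/(P−Ia+S) = (2.712)²/(2.712+37.241) = 1541568338/8374541175 ≈ 0.184 in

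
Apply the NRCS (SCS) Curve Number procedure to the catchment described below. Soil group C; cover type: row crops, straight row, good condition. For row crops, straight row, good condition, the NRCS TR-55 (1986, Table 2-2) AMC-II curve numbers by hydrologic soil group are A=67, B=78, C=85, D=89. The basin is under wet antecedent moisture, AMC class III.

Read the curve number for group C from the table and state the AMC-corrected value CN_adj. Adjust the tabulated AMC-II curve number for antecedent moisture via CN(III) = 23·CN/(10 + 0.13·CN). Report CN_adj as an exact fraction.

NRCS table: row crops, straight row, good condition, soil group C → CN(II) = 85
Adjust CN=85 to AMC III: 23·85/(10 + 0.13·85) → 1955 ÷ (421/20) = 39100/421 ≈ 92.874

CN_adj = 39100/421 ≈ 92.874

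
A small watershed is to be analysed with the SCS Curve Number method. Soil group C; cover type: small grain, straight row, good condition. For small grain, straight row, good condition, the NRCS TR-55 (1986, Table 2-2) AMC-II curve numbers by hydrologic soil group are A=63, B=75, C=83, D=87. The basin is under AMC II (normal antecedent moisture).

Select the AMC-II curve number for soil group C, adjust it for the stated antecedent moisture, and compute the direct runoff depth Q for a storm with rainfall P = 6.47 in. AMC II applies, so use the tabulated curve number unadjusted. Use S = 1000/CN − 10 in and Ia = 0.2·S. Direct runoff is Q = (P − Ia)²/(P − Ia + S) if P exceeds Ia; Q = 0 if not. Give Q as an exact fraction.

NRCS table: small grain, straight row, good condition, soil group C → CN(II) = 83
CN(II) = 83; AMC II needs no correction.
Retention S: 1000/CN − 10 with CN=83.000 → S = 170/83 ≈ 2.048 in
Ia = 0.2·(170/83) = 34/83 in ≈ 0.410 in
Excess rainfall: 6.470 − 0.410 = 6.060 in; P > Ia so Q > 0
Q = (50301/8300)²/((50301/8300) + 170/83) = (2530190601/68890000)/(67301/8300) = 2530190601/558598300 in ≈ 4.530 in

Q = 2530190601/558598300 in ≈ 4.530 in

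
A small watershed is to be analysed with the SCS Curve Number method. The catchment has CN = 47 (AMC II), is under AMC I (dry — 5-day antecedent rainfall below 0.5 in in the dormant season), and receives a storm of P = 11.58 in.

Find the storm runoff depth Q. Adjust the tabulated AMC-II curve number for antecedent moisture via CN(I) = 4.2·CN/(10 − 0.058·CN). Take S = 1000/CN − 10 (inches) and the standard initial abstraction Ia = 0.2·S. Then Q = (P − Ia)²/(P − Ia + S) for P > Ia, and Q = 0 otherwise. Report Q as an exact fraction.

Q = 93925699729/80513192550 in ≈ 1.167 in

Adjust CN=47 to AMC I: 4.2·47/(10 − 0.058·47) → (987/5) ÷ (3637/500) = 98700/3637 ≈ 27.138
Max retention: S = 1000/(98700/3637) − 10 = 26500/987 in (≈ 26.849 in)
Ia = 0.2·(26500/987) = 5300/987 in ≈ 5.370 in
Since P=11.580 > Ia=5.370: effective rainfall P−Ia = 306473/49350 in
Runoff Q = (P−Ia)²/(P−Ia+S) = (6.210)²/(6.210+26.849) = 93925699729/80513192550 ≈ 1.167 in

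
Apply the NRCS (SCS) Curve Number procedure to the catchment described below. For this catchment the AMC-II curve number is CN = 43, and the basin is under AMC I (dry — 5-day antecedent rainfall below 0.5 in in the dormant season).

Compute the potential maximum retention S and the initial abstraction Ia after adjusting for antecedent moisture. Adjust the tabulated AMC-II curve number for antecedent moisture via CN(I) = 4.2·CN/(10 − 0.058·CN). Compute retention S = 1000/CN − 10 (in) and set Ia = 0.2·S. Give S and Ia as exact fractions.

Dry (AMC I): CN(I) = 4.2·43/(10 − 0.058·43) = (903/5)/(3753/500) = 30100/1251 ≈ 24.061
Max retention: S = 1000/(30100/1251) − 10 = 9500/301 in (≈ 31.561 in)
Ia = 0.2S: 0.2·31.561 = 6.312 in (exactly 1900/301)

S = 9500/301 in ≈ 31.561 in; Ia = 1900/301 in ≈ 6.312 in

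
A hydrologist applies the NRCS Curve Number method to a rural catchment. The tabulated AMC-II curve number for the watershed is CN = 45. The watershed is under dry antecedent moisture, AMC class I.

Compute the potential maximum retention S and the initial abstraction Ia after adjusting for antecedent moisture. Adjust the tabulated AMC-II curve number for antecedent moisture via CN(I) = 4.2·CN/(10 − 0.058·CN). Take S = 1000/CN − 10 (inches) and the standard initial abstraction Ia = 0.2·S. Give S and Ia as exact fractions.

CN(I) from CN(II)=45: (4.2·45)/(10 − 0.058·45) = 18900/739 ≈ 25.575
Retention S: 1000/CN − 10 with CN=25.575 → S = 5500/189 ≈ 29.101 in
Initial abstraction Ia = S/5 = (5500/189)/5 = 1100/189 ≈ 5.820 in

S = 5500/189 in ≈ 29.101 in; Ia = 1100/189 in ≈ 5.820 in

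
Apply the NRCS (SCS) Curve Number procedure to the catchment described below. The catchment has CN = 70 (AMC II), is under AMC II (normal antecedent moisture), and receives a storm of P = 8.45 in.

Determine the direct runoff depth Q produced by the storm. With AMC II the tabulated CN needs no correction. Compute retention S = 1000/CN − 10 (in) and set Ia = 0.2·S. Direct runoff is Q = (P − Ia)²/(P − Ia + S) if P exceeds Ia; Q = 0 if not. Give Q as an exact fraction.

Q = 1129969/232820 in ≈ 4.853 in

Average conditions: CN = 70 (no AMC adjustment).
Retention S: 1000/CN − 10 with CN=70.000 → S = 30/7 ≈ 4.286 in
Ia = 0.2·(30/7) = 6/7 in ≈ 0.857 in
P − Ia = 8.450 − 0.857 = 1063/140 ≈ 7.593 in (> 0, runoff occurs)
Q = (1063/140)²/((1063/140) + 30/7) = (1129969/19600)/(1663/140) = 1129969/232820 in ≈ 4.853 in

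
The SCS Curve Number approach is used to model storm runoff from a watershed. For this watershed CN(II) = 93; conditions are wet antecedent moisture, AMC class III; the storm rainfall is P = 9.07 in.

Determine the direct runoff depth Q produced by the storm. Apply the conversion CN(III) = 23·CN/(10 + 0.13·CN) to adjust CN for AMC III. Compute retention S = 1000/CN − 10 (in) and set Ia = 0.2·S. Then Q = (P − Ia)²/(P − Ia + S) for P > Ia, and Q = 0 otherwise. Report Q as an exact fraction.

Wet (AMC III): CN(III) = 23·93/(10 + 0.13·93) = 2139/(2209/100) = 213900/2209 ≈ 96.831
Retention S: 1000/CN − 10 with CN=96.831 → S = 700/2139 ≈ 0.327 in
Ia = 0.2S: 0.2·0.327 = 0.065 in (exactly 140/2139)
Excess rainfall: 9.070 − 0.065 = 9.005 in; P > Ia so Q > 0
Runoff Q = (P−Ia)²/(P−Ia+S) = (9.005)²/(9.005+0.327) = 3709757201329/426960014700 ≈ 8.689 in

Q = 3709757201329/426960014700 in ≈ 8.689 in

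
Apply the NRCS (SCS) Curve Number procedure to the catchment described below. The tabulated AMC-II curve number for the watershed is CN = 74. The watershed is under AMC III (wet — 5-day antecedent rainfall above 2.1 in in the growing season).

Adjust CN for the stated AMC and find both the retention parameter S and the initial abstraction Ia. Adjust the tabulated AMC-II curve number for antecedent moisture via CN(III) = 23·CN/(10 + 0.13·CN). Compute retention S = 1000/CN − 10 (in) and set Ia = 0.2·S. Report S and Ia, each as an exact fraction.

CN(III) from CN(II)=74: (23·74)/(10 + 0.13·74) = 85100/981 ≈ 86.748
S = 1000/(85100/981) − 10 = 1300/851 in ≈ 1.528 in
Ia = 0.2·(1300/851) = 260/851 in ≈ 0.306 in

S = 1300/851 in ≈ 1.528 in; Ia = 260/851 in ≈ 0.306 in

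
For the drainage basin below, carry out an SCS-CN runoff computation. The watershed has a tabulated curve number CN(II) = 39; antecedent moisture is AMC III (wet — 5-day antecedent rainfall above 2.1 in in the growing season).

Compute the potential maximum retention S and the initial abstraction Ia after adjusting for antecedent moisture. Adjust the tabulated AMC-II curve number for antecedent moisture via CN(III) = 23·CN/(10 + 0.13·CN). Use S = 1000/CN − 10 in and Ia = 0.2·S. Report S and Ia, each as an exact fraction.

S = 6100/897 in ≈ 6.800 in; Ia = 1220/897 in ≈ 1.360 in

Adjust CN=39 to AMC III: 23·39/(10 + 0.13·39) → 897 ÷ (1507/100) = 89700/1507 ≈ 59.522
Retention S: 1000/CN − 10 with CN=59.522 → S = 6100/897 ≈ 6.800 in
Ia = 0.2S: 0.2·6.800 = 1.360 in (exactly 1220/897)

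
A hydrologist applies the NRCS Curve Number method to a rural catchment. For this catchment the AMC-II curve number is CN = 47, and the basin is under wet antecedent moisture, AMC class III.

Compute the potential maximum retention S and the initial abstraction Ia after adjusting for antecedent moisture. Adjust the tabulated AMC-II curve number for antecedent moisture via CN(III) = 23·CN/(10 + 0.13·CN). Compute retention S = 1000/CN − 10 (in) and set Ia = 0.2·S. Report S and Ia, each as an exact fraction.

CN(III) from CN(II)=47: (23·47)/(10 + 0.13·47) = 108100/1611 ≈ 67.101
S = 1000/(108100/1611) − 10 = 5300/1081 in ≈ 4.903 in
Ia = 0.2·(5300/1081) = 1060/1081 in ≈ 0.981 in

S = 5300/1081 in ≈ 4.903 in; Ia = 1060/1081 in ≈ 0.981 in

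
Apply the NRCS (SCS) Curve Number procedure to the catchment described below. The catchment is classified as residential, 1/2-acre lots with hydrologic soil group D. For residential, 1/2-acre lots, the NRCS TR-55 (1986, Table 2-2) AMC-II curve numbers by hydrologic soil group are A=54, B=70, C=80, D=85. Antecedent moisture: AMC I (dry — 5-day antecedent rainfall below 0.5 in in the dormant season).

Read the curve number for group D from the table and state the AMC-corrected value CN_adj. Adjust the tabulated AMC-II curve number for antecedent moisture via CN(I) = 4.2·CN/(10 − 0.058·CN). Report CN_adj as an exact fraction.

NRCS table: residential, 1/2-acre lots, soil group D → CN(II) = 85
CN(I) from CN(II)=85: (4.2·85)/(10 − 0.058·85) = 11900/169 ≈ 70.414

CN_adj = 11900/169 ≈ 70.414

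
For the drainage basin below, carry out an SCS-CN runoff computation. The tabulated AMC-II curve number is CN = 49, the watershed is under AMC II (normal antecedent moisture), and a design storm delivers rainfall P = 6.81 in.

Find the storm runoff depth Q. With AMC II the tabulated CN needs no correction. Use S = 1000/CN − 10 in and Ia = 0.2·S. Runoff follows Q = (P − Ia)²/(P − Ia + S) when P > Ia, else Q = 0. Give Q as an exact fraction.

Average conditions: CN = 49 (no AMC adjustment).
Retention S: 1000/CN − 10 with CN=49.000 → S = 510/49 ≈ 10.408 in
Ia = 0.2S: 0.2·10.408 = 2.082 in (exactly 102/49)
P − Ia = 6.810 − 2.082 = 23169/4900 ≈ 4.728 in (> 0, runoff occurs)
Q = (23169/4900)²/((23169/4900) + 510/49) = (536802561/24010000)/(74169/4900) = 59644729/40380900 in ≈ 1.477 in

Q = 59644729/40380900 in ≈ 1.477 in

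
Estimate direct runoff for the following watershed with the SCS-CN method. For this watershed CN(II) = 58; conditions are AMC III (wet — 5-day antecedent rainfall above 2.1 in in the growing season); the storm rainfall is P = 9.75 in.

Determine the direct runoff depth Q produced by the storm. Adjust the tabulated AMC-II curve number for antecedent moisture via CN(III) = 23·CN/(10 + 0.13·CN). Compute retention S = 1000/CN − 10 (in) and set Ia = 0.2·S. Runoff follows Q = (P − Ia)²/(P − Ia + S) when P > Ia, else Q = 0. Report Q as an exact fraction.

CN(III) from CN(II)=58: (23·58)/(10 + 0.13·58) = 66700/877 ≈ 76.055
Max retention: S = 1000/(66700/877) − 10 = 2100/667 in (≈ 3.148 in)
Initial abstraction Ia = S/5 = (2100/667)/5 = 420/667 ≈ 0.630 in
P − Ia = 9.750 − 0.630 = 24333/2668 ≈ 9.120 in (> 0, runoff occurs)
Runoff Q = (P−Ia)²/(P−Ia+S) = (9.120)²/(9.120+3.148) = 65788321/9703516 ≈ 6.780 in

Q = 65788321/9703516 in ≈ 6.780 in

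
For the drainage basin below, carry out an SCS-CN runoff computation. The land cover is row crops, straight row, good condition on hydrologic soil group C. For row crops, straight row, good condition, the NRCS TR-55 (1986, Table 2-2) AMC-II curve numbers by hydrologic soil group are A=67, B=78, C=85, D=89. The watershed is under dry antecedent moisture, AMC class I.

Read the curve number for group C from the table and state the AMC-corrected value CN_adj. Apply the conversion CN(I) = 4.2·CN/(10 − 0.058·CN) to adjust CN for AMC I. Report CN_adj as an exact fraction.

NRCS table: row crops, straight row, good condition, soil group C → CN(II) = 85
Adjust CN=85 to AMC I: 4.2·85/(10 − 0.058·85) → 357 ÷ (507/100) = 11900/169 ≈ 70.414

CN_adj = 11900/169 ≈ 70.414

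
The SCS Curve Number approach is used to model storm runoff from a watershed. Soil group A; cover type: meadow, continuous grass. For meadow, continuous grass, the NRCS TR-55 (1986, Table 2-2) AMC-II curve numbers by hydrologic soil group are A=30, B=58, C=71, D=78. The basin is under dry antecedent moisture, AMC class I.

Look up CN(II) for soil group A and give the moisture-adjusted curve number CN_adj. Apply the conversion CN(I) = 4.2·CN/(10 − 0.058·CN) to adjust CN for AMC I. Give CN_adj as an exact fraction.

NRCS table: meadow, continuous grass, soil group A → CN(II) = 30
Dry (AMC I): CN(I) = 4.2·30/(10 − 0.058·30) = 126/(413/50) = 900/59 ≈ 15.254

CN_adj = 900/59 ≈ 15.254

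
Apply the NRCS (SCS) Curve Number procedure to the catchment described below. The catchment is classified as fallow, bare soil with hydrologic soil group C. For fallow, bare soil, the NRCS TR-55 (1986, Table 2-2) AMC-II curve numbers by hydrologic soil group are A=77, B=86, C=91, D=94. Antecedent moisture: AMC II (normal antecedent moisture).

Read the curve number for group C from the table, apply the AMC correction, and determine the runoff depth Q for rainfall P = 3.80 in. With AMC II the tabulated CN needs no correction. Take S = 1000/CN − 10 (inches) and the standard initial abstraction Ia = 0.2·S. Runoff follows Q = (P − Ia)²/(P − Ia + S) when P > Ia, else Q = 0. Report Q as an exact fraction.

Q = 2686321/950495 in ≈ 2.826 in

NRCS table: fallow, bare soil, soil group C → CN(II) = 91
CN(II) = 91; AMC II needs no correction.
S = 1000/91 − 10 = 90/91 in ≈ 0.989 in
Ia = 0.2S: 0.2·0.989 = 0.198 in (exactly 18/91)
P − Ia = 3.800 − 0.198 = 1639/455 ≈ 3.602 in (> 0, runoff occurs)
Q = (1639/455)²/((1639/455) + 90/91) = (2686321/207025)/(2089/455) = 2686321/950495 in ≈ 2.826 in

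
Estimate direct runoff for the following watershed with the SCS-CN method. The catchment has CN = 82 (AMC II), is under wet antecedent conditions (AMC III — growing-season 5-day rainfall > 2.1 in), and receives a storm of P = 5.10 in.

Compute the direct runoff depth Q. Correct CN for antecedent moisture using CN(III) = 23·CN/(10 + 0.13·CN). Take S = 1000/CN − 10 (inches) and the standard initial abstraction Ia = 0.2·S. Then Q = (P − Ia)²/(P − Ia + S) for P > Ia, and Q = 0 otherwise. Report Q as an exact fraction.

Q = 714347283/173804330 in ≈ 4.110 in

Adjust CN=82 to AMC III: 23·82/(10 + 0.13·82) → 1886 ÷ (1033/50) = 94300/1033 ≈ 91.288
Max retention: S = 1000/(94300/1033) − 10 = 900/943 in (≈ 0.954 in)
Ia = 0.2S: 0.2·0.954 = 0.191 in (exactly 180/943)
P − Ia = 5.100 − 0.191 = 46293/9430 ≈ 4.909 in (> 0, runoff occurs)
Q: (46293/9430)² ÷ (55293/9430) = 714347283/173804330 in (≈ 4.110 in)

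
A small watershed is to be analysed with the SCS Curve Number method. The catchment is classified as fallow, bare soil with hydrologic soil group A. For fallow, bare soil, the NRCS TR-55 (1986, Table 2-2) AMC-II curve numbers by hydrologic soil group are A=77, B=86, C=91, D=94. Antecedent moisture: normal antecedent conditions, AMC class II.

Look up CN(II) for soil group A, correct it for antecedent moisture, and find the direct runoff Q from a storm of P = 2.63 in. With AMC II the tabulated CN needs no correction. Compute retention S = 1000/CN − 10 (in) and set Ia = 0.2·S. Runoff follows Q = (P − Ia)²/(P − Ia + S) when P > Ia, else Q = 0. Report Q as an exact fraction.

NRCS table: fallow, bare soil, soil group A → CN(II) = 77
AMC II — tabulated CN = 77 applies directly.
Retention S: 1000/CN − 10 with CN=77.000 → S = 230/77 ≈ 2.987 in
Ia = 0.2·(230/77) = 46/77 in ≈ 0.597 in
Since P=2.630 > Ia=0.597: effective rainfall P−Ia = 15651/7700 in
Runoff Q = (P−Ia)²/(P−Ia+S) = (2.033)²/(2.033+2.987) = 244953801/297612700 ≈ 0.823 in

Q = 244953801/297612700 in ≈ 0.823 in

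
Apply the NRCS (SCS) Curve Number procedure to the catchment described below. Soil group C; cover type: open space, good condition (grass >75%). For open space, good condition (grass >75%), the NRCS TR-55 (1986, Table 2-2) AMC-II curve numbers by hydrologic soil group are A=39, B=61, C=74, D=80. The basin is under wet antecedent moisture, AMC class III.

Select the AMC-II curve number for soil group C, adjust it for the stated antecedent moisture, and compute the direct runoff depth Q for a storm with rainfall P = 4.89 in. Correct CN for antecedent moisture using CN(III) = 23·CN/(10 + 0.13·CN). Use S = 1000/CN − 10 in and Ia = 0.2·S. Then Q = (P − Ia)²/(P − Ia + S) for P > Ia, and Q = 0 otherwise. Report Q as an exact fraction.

Q = 152208439321/44263828900 in ≈ 3.439 in

NRCS table: open space, good condition (grass >75%), soil group C → CN(II) = 74
Wet (AMC III): CN(III) = 23·74/(10 + 0.13·74) = 1702/(981/50) = 85100/981 ≈ 86.748
S = 1000/(85100/981) − 10 = 1300/851 in ≈ 1.528 in
Ia = 0.2S: 0.2·1.528 = 0.306 in (exactly 260/851)
Excess rainfall: 4.890 − 0.306 = 4.584 in; P > Ia so Q > 0
Runoff Q = (P−Ia)²/(P−Ia+S) = (4.584)²/(4.584+1.528) = 152208439321/44263828900 ≈ 3.439 in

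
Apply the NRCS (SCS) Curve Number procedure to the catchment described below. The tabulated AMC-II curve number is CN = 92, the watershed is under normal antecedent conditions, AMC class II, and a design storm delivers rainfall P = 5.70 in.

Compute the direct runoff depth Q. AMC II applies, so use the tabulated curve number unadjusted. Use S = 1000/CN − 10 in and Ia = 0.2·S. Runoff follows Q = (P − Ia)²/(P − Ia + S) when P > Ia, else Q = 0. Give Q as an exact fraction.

Average conditions: CN = 92 (no AMC adjustment).
S = 1000/92 − 10 = 20/23 in ≈ 0.870 in
Ia = 0.2·(20/23) = 4/23 in ≈ 0.174 in
Since P=5.700 > Ia=0.174: effective rainfall P−Ia = 1271/230 in
Q: (1271/230)² ÷ (1471/230) = 1615441/338330 in (≈ 4.775 in)

Q = 1615441/338330 in ≈ 4.775 in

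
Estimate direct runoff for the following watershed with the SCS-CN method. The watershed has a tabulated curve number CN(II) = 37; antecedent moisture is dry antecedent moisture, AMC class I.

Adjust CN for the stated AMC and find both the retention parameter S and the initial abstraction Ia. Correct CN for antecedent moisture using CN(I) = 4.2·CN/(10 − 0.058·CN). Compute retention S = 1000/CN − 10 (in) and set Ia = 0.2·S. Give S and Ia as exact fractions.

Dry (AMC I): CN(I) = 4.2·37/(10 − 0.058·37) = (777/5)/(3927/500) = 3700/187 ≈ 19.786
S = 1000/(3700/187) − 10 = 1500/37 in ≈ 40.541 in
Ia = 0.2·(1500/37) = 300/37 in ≈ 8.108 in

S = 1500/37 in ≈ 40.541 in; Ia = 300/37 in ≈ 8.108 in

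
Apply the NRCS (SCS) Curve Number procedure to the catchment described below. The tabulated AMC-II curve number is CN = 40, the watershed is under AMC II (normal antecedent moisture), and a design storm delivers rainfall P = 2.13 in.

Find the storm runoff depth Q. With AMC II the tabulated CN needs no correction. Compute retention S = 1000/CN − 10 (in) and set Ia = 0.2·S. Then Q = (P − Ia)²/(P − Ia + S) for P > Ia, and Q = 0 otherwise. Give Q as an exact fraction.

Q = 0 in ≈ 0.000 in

AMC II — tabulated CN = 40 applies directly.
Retention S: 1000/CN − 10 with CN=40.000 → S = 15 ≈ 15.000 in
Ia = 0.2·15 = 3 in ≈ 3.000 in
P = 2.130 ≤ Ia = 3.000 in: entire storm abstracted, Q = 0.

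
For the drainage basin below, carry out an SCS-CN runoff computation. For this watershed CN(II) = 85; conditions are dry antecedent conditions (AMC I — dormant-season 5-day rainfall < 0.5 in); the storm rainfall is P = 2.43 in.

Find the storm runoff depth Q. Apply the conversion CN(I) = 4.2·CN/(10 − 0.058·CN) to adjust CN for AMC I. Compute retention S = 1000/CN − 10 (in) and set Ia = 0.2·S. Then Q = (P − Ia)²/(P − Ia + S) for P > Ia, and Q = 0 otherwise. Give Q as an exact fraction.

Q = 357852889/820112300 in ≈ 0.436 in

CN(I) from CN(II)=85: (4.2·85)/(10 − 0.058·85) = 11900/169 ≈ 70.414
Retention S: 1000/CN − 10 with CN=70.414 → S = 500/119 ≈ 4.202 in
Ia = 0.2S: 0.2·4.202 = 0.840 in (exactly 100/119)
Since P=2.430 > Ia=0.840: effective rainfall P−Ia = 18917/11900 in
Q = (18917/11900)²/((18917/11900) + 500/119) = (357852889/141610000)/(68917/11900) = 357852889/820112300 in ≈ 0.436 in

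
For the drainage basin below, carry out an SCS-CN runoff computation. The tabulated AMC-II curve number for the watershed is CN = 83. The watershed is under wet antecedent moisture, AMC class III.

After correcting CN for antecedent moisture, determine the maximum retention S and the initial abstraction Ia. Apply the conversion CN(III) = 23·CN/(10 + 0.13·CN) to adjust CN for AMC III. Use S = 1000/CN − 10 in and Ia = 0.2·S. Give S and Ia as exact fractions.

S = 1700/1909 in ≈ 0.891 in; Ia = 340/1909 in ≈ 0.178 in

CN(III) from CN(II)=83: (23·83)/(10 + 0.13·83) = 190900/2079 ≈ 91.823
Max retention: S = 1000/(190900/2079) − 10 = 1700/1909 in (≈ 0.891 in)
Ia = 0.2·(1700/1909) = 340/1909 in ≈ 0.178 in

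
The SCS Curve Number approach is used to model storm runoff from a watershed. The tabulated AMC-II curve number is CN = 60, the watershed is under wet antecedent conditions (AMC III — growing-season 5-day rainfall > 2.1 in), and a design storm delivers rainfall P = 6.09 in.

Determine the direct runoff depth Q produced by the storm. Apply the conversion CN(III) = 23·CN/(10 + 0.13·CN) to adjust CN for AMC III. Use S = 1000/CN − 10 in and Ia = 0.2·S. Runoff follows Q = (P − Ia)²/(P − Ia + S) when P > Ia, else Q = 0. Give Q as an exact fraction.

Adjust CN=60 to AMC III: 23·60/(10 + 0.13·60) → 1380 ÷ (89/5) = 6900/89 ≈ 77.528
S = 1000/(6900/89) − 10 = 200/69 in ≈ 2.899 in
Ia = 0.2S: 0.2·2.899 = 0.580 in (exactly 40/69)
Since P=6.090 > Ia=0.580: effective rainfall P−Ia = 38021/6900 in
Q = (38021/6900)²/((38021/6900) + 200/69) = (1445596441/47610000)/(58021/6900) = 1445596441/400344900 in ≈ 3.611 in

Q = 1445596441/400344900 in ≈ 3.611 in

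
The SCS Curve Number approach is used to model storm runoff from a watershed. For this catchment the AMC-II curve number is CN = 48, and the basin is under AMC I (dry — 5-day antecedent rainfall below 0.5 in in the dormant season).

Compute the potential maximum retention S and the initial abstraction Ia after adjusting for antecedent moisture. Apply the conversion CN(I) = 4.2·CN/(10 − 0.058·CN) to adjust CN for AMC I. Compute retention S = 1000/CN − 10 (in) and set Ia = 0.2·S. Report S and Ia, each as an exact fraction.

S = 1625/63 in ≈ 25.794 in; Ia = 325/63 in ≈ 5.159 in

Adjust CN=48 to AMC I: 4.2·48/(10 − 0.058·48) → (1008/5) ÷ (902/125) = 12600/451 ≈ 27.938
S = 1000/(12600/451) − 10 = 1625/63 in ≈ 25.794 in
Ia = 0.2S: 0.2·25.794 = 5.159 in (exactly 325/63)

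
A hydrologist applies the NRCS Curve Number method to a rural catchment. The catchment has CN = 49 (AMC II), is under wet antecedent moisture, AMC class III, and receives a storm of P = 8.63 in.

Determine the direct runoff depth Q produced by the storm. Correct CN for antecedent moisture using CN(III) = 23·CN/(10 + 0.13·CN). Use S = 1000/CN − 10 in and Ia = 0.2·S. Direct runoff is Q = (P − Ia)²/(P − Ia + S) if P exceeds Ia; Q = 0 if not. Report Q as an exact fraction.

Q = 757946101201/155593732700 in ≈ 4.871 in

Adjust CN=49 to AMC III: 23·49/(10 + 0.13·49) → 1127 ÷ (1637/100) = 112700/1637 ≈ 68.845
Max retention: S = 1000/(112700/1637) − 10 = 5100/1127 in (≈ 4.525 in)
Initial abstraction Ia = S/5 = (5100/1127)/5 = 1020/1127 ≈ 0.905 in
P − Ia = 8.630 − 0.905 = 870601/112700 ≈ 7.725 in (> 0, runoff occurs)
Runoff Q = (P−Ia)²/(P−Ia+S) = (7.725)²/(7.725+4.525) = 757946101201/155593732700 ≈ 4.871 in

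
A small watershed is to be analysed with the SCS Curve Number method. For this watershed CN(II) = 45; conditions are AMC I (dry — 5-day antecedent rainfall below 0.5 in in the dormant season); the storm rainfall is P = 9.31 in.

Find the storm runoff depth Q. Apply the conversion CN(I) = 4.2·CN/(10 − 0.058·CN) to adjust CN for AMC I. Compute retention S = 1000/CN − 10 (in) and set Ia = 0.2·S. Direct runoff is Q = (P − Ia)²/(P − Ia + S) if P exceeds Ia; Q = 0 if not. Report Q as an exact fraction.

Q = 4350589681/11641625100 in ≈ 0.374 in

CN(I) from CN(II)=45: (4.2·45)/(10 − 0.058·45) = 18900/739 ≈ 25.575
S = 1000/(18900/739) − 10 = 5500/189 in ≈ 29.101 in
Ia = 0.2·(5500/189) = 1100/189 in ≈ 5.820 in
Since P=9.310 > Ia=5.820: effective rainfall P−Ia = 65959/18900 in
Q: (65959/18900)² ÷ (615959/18900) = 4350589681/11641625100 in (≈ 0.374 in)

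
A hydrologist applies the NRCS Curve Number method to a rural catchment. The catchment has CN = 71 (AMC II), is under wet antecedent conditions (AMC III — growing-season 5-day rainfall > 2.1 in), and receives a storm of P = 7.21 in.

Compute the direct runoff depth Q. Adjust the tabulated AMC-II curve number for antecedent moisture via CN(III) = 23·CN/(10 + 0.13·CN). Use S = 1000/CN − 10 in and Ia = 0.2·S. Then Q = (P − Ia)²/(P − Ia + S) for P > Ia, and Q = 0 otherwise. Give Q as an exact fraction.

Adjust CN=71 to AMC III: 23·71/(10 + 0.13·71) → 1633 ÷ (1923/100) = 163300/1923 ≈ 84.919
Max retention: S = 1000/(163300/1923) − 10 = 2900/1633 in (≈ 1.776 in)
Ia = 0.2S: 0.2·1.776 = 0.355 in (exactly 580/1633)
P − Ia = 7.210 − 0.355 = 1119393/163300 ≈ 6.855 in (> 0, runoff occurs)
Runoff Q = (P−Ia)²/(P−Ia+S) = (6.855)²/(6.855+1.776) = 1253040688449/230153876900 ≈ 5.444 in

Q = 1253040688449/230153876900 in ≈ 5.444 in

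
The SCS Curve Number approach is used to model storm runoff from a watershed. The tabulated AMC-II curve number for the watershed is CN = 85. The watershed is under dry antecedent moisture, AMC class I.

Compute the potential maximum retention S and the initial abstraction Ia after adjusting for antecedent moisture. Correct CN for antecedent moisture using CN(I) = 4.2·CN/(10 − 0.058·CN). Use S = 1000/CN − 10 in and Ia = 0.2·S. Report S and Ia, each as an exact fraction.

S = 500/119 in ≈ 4.202 in; Ia = 100/119 in ≈ 0.840 in

Dry (AMC I): CN(I) = 4.2·85/(10 − 0.058·85) = 357/(507/100) = 11900/169 ≈ 70.414
Max retention: S = 1000/(11900/169) − 10 = 500/119 in (≈ 4.202 in)
Ia = 0.2·(500/119) = 100/119 in ≈ 0.840 in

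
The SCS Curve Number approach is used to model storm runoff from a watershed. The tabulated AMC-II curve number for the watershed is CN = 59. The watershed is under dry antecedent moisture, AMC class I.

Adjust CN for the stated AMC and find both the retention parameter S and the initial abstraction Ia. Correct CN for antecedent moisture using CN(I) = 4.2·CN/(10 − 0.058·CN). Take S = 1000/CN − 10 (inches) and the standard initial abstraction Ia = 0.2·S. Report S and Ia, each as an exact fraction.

S = 20500/1239 in ≈ 16.546 in; Ia = 4100/1239 in ≈ 3.309 in

CN(I) from CN(II)=59: (4.2·59)/(10 − 0.058·59) = 123900/3289 ≈ 37.671
Max retention: S = 1000/(123900/3289) − 10 = 20500/1239 in (≈ 16.546 in)
Ia = 0.2S: 0.2·16.546 = 3.309 in (exactly 4100/1239)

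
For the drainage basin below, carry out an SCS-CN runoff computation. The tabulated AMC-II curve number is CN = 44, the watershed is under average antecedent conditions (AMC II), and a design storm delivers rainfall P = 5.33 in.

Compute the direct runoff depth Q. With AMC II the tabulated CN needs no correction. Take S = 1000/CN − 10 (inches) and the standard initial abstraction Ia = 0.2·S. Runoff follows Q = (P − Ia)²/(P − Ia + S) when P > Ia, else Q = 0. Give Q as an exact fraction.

Q = 9381969/18769300 in ≈ 0.500 in

AMC II — tabulated CN = 44 applies directly.
S = 1000/44 − 10 = 140/11 in ≈ 12.727 in
Initial abstraction Ia = S/5 = (140/11)/5 = 28/11 ≈ 2.545 in
Since P=5.330 > Ia=2.545: effective rainfall P−Ia = 3063/1100 in
Q = (3063/1100)²/((3063/1100) + 140/11) = (9381969/1210000)/(17063/1100) = 9381969/18769300 in ≈ 0.500 in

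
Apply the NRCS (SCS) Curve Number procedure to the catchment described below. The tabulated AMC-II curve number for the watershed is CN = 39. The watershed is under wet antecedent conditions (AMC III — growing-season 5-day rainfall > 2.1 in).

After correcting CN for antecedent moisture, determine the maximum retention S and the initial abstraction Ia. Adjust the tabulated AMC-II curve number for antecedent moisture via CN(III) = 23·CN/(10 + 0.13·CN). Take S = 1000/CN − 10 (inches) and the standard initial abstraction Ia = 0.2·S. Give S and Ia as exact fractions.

CN(III) from CN(II)=39: (23·39)/(10 + 0.13·39) = 89700/1507 ≈ 59.522
Retention S: 1000/CN − 10 with CN=59.522 → S = 6100/897 ≈ 6.800 in
Initial abstraction Ia = S/5 = (6100/897)/5 = 1220/897 ≈ 1.360 in

S = 6100/897 in ≈ 6.800 in; Ia = 1220/897 in ≈ 1.360 in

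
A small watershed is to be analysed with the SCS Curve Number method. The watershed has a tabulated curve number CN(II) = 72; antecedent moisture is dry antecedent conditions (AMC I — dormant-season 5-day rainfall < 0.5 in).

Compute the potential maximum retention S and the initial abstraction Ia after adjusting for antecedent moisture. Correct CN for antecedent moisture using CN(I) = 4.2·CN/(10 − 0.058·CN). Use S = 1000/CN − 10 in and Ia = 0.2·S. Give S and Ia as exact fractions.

S = 250/27 in ≈ 9.259 in; Ia = 50/27 in ≈ 1.852 in

CN(I) from CN(II)=72: (4.2·72)/(10 − 0.058·72) = 675/13 ≈ 51.923
Max retention: S = 1000/(675/13) − 10 = 250/27 in (≈ 9.259 in)
Ia = 0.2·(250/27) = 50/27 in ≈ 1.852 in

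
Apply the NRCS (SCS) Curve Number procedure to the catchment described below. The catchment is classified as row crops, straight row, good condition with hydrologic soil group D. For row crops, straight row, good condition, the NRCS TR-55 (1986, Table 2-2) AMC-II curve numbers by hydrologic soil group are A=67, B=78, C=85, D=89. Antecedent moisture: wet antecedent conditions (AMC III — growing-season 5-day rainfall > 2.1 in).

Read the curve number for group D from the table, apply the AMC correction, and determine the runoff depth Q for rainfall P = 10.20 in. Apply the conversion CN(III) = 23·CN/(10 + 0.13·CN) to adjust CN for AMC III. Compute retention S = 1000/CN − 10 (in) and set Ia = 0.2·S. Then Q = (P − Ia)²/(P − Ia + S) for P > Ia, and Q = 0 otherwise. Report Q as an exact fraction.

Q = 10670270209/1113537295 in ≈ 9.582 in

NRCS table: row crops, straight row, good condition, soil group D → CN(II) = 89
Wet (AMC III): CN(III) = 23·89/(10 + 0.13·89) = 2047/(2157/100) = 204700/2157 ≈ 94.900
S = 1000/(204700/2157) − 10 = 1100/2047 in ≈ 0.537 in
Ia = 0.2·(1100/2047) = 220/2047 in ≈ 0.107 in
Since P=10.200 > Ia=0.107: effective rainfall P−Ia = 103297/10235 in
Runoff Q = (P−Ia)²/(P−Ia+S) = (10.093)²/(10.093+0.537) = 10670270209/1113537295 ≈ 9.582 in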